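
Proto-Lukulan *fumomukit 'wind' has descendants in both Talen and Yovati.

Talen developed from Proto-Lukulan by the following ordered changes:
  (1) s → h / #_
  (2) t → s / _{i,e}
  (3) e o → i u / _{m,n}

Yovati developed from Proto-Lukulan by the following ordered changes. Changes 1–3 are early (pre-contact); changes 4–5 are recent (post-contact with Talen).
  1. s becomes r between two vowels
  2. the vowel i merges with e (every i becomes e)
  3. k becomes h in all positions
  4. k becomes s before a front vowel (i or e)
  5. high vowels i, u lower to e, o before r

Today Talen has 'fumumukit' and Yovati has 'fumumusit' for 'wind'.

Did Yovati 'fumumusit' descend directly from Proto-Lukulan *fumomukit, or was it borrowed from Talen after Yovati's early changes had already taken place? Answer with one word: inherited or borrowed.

borrowed

If inherited, *fumomukit would pass through all of Yovati's changes:
Yovati: *fumomukit
  fumomukit (rule 1 does not apply)
  fumomukit → fumomuket   [vowel merger]
  fumomuket → fumomuhet   [unconditioned shift]
  fumomuhet (rule 4 does not apply)
  fumomuhet (rule 5 does not apply)
  giving Yovati fumomuhet.
If borrowed from Talen 'fumumukit' after the early changes, it would undergo only the recent ones:
  rule 4 (palatalisation): fumumukit → fumumusit
  rule 5 (pre-rhotic lowering): no change (fumumusit)
  ⇒ as a loan: fumumusit
Yovati 'fumumusit' matches the loan outcome 'fumumusit', not the inherited 'fumomuhet' — it skipped the early Yovati changes, so it was borrowed from Talen.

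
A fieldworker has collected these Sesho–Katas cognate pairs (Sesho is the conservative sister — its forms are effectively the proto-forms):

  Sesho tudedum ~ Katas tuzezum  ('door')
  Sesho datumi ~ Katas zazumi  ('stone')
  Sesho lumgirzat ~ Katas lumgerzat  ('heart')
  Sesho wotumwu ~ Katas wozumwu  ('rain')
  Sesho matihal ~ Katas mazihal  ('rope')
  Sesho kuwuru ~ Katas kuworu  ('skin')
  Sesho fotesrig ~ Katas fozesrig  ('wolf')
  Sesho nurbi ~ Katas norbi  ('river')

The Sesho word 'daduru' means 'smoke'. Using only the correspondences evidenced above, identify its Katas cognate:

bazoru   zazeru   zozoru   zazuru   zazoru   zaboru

datumi ~ zazumi — Sesho d corresponds to Katas z word-initially before a back vowel.
tudedum ~ tuzezum — Sesho d corresponds to Katas z between vowels (before a back vowel).
kuwuru ~ kuworu, nurbi ~ norbi — Sesho u corresponds to Katas o after a consonant, before r.
Applying these to Sesho 'daduru':
  daduru → zaduru   (d→z word-initially before a back vowel)
  zaduru → zazuru   (d→z between vowels (before a back vowel))
  zazuru → zazoru   (u→o after a consonant, before r)
So the Katas cognate is 'zazoru'.

zazoru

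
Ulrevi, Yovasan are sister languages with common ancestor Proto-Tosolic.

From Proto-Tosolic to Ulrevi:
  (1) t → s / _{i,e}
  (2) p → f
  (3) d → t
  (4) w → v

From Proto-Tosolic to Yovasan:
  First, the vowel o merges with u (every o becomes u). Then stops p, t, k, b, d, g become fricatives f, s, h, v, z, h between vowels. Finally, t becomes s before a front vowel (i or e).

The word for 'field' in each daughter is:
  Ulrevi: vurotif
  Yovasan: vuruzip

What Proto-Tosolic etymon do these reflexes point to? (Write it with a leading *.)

*vurodip

Position 7: Ulrevi has f, Yovasan has p. Yovasan preserves p here (none of its changes turn any other segment into p), so the proto-segment is *p.
Position 5: Ulrevi has t, Yovasan has z. Taking the neighbouring segments as reconstructed: Ulrevi t can only go back to *d; Yovasan z could go back to *d or *z — the one source consistent with every daughter is *d.
This points to *vurodip. Verify forward in each daughter:
Ulrevi: *vurodip > vurodif > vurotif  (by unconditioned shift, unconditioned shift)
Yovasan: start from *vurodip.
  rule 1 (vowel merger): vurodip → vurudip
  rule 2 (intervocalic lenition): vurudip → vuruzip
  rule 3: no change — vuruzip
  ⇒ Yovasan vuruzip
No other proto-form is consistent with every reflex, so the reconstruction is *vurodip.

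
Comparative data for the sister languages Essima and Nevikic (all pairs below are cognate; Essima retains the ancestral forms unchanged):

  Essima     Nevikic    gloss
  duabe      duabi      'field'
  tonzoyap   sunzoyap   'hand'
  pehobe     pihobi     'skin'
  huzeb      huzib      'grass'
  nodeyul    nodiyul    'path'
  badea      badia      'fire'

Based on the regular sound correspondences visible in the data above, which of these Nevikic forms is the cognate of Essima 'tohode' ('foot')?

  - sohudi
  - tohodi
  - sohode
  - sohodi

sohodi

tonzoyap ~ sunzoyap — Essima t corresponds to Nevikic s word-initially before a back vowel.
duabe ~ duabi, pehobe ~ pihobi — Essima e corresponds to Nevikic i word-finally.
Applying these to Essima 'tohode':
  tohode → sohode   (t→s word-initially before a back vowel)
  sohode → sohodi   (e→i word-finally)
So the Nevikic cognate is 'sohodi'.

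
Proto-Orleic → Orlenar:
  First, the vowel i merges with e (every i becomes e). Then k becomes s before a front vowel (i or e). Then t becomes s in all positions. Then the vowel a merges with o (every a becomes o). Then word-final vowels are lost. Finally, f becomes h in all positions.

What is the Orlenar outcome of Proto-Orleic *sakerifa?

Orlenar: start from *sakerifa.
  rule 1 (vowel merger): sakerifa → sakerefa
  rule 2 (palatalisation): sakerefa → saserefa
  rule 3: no change — saserefa
  rule 4 (vowel merger): saserefa → soserefo
  rule 5 (apocope): soserefo → soseref
  rule 6 (unconditioned shift): soseref → sosereh
  ⇒ Orlenar sosereh

sosereh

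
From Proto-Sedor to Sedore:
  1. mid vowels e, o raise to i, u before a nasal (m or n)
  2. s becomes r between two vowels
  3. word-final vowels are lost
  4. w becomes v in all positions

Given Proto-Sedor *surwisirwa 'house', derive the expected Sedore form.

survirirv

Sedore: *surwisirwa > surwirirwa > surwirirw > survirirv  (by rhotacism, apocope, unconditioned shift)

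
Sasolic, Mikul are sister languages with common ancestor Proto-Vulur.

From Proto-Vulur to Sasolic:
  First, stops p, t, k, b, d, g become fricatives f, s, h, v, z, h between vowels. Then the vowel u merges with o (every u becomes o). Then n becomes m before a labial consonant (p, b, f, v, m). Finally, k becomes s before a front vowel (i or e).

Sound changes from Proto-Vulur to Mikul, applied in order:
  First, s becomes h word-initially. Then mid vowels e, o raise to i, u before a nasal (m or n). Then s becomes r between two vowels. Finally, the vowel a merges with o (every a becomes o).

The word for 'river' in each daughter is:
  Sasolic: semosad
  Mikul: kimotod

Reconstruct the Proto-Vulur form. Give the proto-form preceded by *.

Position 5: Sasolic has s, Mikul has t. Mikul preserves t here (none of its changes turn any other segment into t), so the proto-segment is *t.
Position 2: Sasolic has e, Mikul has i. Sasolic preserves e here (none of its changes turn any other segment into e), so the proto-segment is *e.
Position 1: Sasolic has s, Mikul has k. Mikul preserves k here (none of its changes turn any other segment into k), so the proto-segment is *k.
Verify the candidate proto-form against each daughter:
Sasolic: start from *kemotad.
  rule 1 (intervocalic lenition): kemotad → kemosad
  rule 2: no change — kemosad
  rule 3: no change — kemosad
  rule 4 (palatalisation): kemosad → semosad
  ⇒ Sasolic semosad
Mikul: *kemotad
  kemotad (rule 1 does not apply)
  kemotad → kimotad   [pre-nasal raising]
  kimotad (rule 3 does not apply)
  kimotad → kimotod   [vowel merger]
  giving Mikul kimotod.
Only *kemotad yields all of Sasolic semosad, Mikul kimotod.

*kemotad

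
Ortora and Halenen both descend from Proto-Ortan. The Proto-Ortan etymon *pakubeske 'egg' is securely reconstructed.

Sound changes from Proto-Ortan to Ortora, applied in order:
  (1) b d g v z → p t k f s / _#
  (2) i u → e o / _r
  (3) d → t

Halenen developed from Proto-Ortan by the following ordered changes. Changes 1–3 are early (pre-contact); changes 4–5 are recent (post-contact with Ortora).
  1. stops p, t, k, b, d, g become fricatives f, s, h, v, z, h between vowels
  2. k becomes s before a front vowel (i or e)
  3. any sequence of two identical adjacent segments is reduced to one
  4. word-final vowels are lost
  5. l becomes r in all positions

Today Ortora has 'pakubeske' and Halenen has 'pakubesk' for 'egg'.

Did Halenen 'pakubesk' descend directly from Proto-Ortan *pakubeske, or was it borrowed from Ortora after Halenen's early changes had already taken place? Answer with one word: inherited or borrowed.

If inherited, *pakubeske would pass through all of Halenen's changes:
Halenen: start from *pakubeske.
  rule 1 (intervocalic lenition): pakubeske → pahuveske
  rule 2 (palatalisation): pahuveske → pahuvesse
  rule 3 (degemination): pahuvesse → pahuvese
  rule 4 (apocope): pahuvese → pahuves
  rule 5: no change — pahuves
  ⇒ Halenen pahuves
If borrowed from Ortora 'pakubeske' after the early changes, it would undergo only the recent ones:
  rule 4 (apocope): pakubeske → pakubesk
  rule 5 (unconditioned shift): no change (pakubesk)
  ⇒ as a loan: pakubesk
Halenen 'pakubesk' matches the loan outcome 'pakubesk', not the inherited 'pahuves' — it skipped the early Halenen changes, so it was borrowed from Ortora.

borrowed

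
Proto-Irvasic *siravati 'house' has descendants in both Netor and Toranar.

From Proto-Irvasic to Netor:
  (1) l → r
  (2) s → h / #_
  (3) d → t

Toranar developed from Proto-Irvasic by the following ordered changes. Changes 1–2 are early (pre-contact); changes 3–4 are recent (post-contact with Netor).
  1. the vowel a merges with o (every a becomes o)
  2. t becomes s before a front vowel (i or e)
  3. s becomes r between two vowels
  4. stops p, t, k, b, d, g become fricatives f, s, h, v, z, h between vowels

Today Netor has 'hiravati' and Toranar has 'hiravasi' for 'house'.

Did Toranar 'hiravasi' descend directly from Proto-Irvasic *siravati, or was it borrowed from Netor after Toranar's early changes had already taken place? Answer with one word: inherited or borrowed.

borrowed

If inherited, *siravati would pass through all of Toranar's changes:
Toranar: *siravati > sirovoti > sirovosi > sirovori  (by vowel merger, palatalisation, rhotacism)
If borrowed from Netor 'hiravati' after the early changes, it would undergo only the recent ones:
  rule 3 (rhotacism): no change (hiravati)
  rule 4 (intervocalic lenition): hiravati → hiravasi
  ⇒ as a loan: hiravasi
Toranar 'hiravasi' matches the loan outcome 'hiravasi', not the inherited 'sirovori' — it skipped the early Toranar changes, so it was borrowed from Netor.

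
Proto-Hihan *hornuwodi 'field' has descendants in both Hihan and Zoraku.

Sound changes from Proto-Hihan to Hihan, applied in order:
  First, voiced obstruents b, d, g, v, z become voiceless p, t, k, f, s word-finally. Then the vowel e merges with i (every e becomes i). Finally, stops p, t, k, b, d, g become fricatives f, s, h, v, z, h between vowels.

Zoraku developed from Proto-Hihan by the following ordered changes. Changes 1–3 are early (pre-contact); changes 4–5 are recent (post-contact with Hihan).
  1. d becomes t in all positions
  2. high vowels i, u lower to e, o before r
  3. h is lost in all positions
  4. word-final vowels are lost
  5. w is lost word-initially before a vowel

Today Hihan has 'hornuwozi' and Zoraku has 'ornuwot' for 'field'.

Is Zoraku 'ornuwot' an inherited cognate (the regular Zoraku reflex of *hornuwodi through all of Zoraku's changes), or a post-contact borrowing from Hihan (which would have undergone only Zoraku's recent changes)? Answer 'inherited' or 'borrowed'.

If inherited, *hornuwodi would pass through all of Zoraku's changes:
Zoraku: start from *hornuwodi.
  rule 1 (unconditioned shift): hornuwodi → hornuwoti
  rule 2: no change — hornuwoti
  rule 3 (h-loss): hornuwoti → ornuwoti
  rule 4 (apocope): ornuwoti → ornuwot
  rule 5: no change — ornuwot
  ⇒ Zoraku ornuwot
If borrowed from Hihan 'hornuwozi' after the early changes, it would undergo only the recent ones:
  rule 4 (apocope): hornuwozi → hornuwoz
  rule 5 (glide loss): no change (hornuwoz)
  ⇒ as a loan: hornuwoz
Zoraku 'ornuwot' matches the inherited outcome exactly, so it is an inherited cognate, not a loan.

inherited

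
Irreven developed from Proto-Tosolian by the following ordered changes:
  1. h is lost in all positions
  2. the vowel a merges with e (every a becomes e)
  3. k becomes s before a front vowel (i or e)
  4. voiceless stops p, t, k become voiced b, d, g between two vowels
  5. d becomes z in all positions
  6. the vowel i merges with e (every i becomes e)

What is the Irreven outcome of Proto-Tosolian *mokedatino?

mosezezeno

Irreven: *mokedatino
  mokedatino (rule 1 does not apply)
  mokedatino → mokedetino   [vowel merger]
  mokedetino → mosedetino   [palatalisation]
  mosedetino → mosededino   [intervocalic voicing]
  mosededino → mosezezino   [unconditioned shift]
  mosezezino → mosezezeno   [vowel merger]
  giving Irreven mosezezeno.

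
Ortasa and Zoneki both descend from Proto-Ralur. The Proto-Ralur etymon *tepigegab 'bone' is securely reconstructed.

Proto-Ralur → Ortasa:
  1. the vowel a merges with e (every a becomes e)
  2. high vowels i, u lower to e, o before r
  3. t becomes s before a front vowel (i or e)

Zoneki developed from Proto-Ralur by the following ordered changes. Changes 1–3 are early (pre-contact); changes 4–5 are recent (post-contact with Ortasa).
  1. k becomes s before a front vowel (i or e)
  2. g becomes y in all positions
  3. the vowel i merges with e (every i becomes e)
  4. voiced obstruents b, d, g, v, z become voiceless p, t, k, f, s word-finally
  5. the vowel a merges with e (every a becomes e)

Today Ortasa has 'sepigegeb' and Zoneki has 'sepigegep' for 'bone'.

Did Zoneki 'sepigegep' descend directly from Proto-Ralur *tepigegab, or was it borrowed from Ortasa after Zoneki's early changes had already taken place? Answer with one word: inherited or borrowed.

borrowed

If inherited, *tepigegab would pass through all of Zoneki's changes:
Zoneki: *tepigegab > tepiyeyab > tepeyeyab > tepeyeyap > tepeyeyep  (by unconditioned shift, vowel merger, final devoicing, vowel merger)
If borrowed from Ortasa 'sepigegeb' after the early changes, it would undergo only the recent ones:
  rule 4 (final devoicing): sepigegeb → sepigegep
  rule 5 (vowel merger): no change (sepigegep)
  ⇒ as a loan: sepigegep
Zoneki 'sepigegep' matches the loan outcome 'sepigegep', not the inherited 'tepeyeyep' — it skipped the early Zoneki changes, so it was borrowed from Ortasa.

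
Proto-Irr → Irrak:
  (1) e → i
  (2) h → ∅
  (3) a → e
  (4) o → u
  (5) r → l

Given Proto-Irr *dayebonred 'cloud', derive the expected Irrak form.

deyibunlid

Irrak: *dayebonred
  dayebonred → dayibonrid   [vowel merger]
  dayibonrid (rule 2 does not apply)
  dayibonrid → deyibonrid   [vowel merger]
  deyibonrid → deyibunrid   [vowel merger]
  deyibunrid → deyibunlid   [unconditioned shift]
  giving Irrak deyibunlid.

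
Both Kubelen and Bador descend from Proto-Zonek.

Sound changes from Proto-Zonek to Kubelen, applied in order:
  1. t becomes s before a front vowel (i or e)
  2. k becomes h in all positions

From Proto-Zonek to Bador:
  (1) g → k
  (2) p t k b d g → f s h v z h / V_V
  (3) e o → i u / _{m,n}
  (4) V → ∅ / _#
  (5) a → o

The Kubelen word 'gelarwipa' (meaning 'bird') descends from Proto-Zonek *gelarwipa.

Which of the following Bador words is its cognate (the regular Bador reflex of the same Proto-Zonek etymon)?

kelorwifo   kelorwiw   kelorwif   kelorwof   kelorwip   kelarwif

Bador: *gelarwipa
  gelarwipa → kelarwipa   [unconditioned shift]
  kelarwipa → kelarwifa   [intervocalic lenition]
  kelarwifa (rule 3 does not apply)
  kelarwifa → kelarwif   [apocope]
  kelarwif → kelorwif   [vowel merger]
  giving Bador kelorwif.
Among the options, 'kelorwif' alone shows every Bador change applied in order.

kelorwif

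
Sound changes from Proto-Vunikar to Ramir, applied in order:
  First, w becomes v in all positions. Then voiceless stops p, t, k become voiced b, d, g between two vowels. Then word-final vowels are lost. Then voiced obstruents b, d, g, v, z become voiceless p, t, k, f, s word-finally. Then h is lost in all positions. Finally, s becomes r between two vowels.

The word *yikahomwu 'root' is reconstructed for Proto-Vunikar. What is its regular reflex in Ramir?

yigaomf

Ramir: *yikahomwu
  yikahomwu → yikahomvu   [unconditioned shift]
  yikahomvu → yigahomvu   [intervocalic voicing]
  yigahomvu → yigahomv   [apocope]
  yigahomv → yigahomf   [final devoicing]
  yigahomf → yigaomf   [h-loss]
  yigaomf (rule 6 does not apply)
  giving Ramir yigaomf.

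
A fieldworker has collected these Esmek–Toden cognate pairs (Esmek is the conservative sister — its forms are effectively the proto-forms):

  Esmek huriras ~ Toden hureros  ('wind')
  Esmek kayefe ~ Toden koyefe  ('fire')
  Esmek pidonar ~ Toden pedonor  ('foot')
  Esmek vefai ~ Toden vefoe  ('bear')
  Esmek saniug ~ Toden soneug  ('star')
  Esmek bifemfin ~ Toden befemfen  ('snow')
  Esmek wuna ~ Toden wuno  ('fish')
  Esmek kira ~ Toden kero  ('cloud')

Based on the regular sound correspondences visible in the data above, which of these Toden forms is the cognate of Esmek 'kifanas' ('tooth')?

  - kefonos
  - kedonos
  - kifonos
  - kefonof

bifemfin ~ befemfen — Esmek i corresponds to Toden e after a consonant, before a labial obstruent.
saniug ~ soneug — Esmek a corresponds to Toden o after a consonant, before a nasal.
huriras ~ hureros, kayefe ~ koyefe — Esmek a corresponds to Toden o after a consonant, before a consonant other than r, m, n, p, b, f, v.
Applying these to Esmek 'kifanas':
  kifanas → kefanas   (i→e after a consonant, before a labial obstruent)
  kefanas → kefonas   (a→o after a consonant, before a nasal)
  kefonas → kefonos   (a→o after a consonant, before a consonant other than r, m, n, p, b, f, v)
So the Toden cognate is 'kefonos'.

kefonos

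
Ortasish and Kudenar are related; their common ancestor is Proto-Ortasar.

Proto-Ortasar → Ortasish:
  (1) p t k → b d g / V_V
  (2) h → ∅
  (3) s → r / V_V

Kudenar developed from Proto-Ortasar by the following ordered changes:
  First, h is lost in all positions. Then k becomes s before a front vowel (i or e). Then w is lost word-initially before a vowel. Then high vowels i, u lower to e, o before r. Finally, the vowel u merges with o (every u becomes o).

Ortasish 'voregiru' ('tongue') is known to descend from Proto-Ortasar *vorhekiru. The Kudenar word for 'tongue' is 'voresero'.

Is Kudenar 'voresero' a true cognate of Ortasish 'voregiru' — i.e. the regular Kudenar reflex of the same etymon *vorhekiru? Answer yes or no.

Derive the expected Kudenar reflex of *vorhekiru:
Kudenar: *vorhekiru
  vorhekiru → vorekiru   [h-loss]
  vorekiru → voresiru   [palatalisation]
  voresiru (rule 3 does not apply)
  voresiru → voreseru   [pre-rhotic lowering]
  voreseru → voresero   [vowel merger]
  giving Kudenar voresero.
Kudenar 'voresero' matches the regular reflex exactly, so the pair is cognate.

yes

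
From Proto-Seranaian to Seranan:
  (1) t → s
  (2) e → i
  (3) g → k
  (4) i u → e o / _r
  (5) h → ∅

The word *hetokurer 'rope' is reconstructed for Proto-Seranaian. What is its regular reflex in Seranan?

Seranan: *hetokurer > hesokurer > hisokurir > hisokorer > isokorer  (by unconditioned shift, vowel merger, pre-rhotic lowering, h-loss)

isokorer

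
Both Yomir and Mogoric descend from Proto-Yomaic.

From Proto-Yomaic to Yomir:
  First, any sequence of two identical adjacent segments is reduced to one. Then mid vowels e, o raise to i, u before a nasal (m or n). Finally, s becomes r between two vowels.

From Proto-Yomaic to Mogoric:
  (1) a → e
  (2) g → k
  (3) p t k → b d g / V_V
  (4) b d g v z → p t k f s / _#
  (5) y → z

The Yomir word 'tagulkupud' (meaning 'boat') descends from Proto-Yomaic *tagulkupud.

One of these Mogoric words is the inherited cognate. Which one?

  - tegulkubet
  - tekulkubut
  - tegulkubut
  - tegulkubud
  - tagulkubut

tegulkubut

Mogoric: start from *tagulkupud.
  rule 1 (vowel merger): tagulkupud → tegulkupud
  rule 2 (unconditioned shift): tegulkupud → tekulkupud
  rule 3 (intervocalic voicing): tekulkupud → tegulkubud
  rule 4 (final devoicing): tegulkubud → tegulkubut
  rule 5: no change — tegulkubut
  ⇒ Mogoric tegulkubut
Among the options, 'tegulkubut' alone shows every Mogoric change applied in order.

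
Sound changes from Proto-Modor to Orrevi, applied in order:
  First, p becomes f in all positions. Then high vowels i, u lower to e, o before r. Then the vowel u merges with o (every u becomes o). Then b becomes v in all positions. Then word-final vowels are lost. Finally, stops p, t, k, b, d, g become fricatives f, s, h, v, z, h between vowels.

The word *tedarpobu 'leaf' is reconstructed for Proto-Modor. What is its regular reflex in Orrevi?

tezarfov

Orrevi: *tedarpobu
  tedarpobu → tedarfobu   [unconditioned shift]
  tedarfobu (rule 2 does not apply)
  tedarfobu → tedarfobo   [vowel merger]
  tedarfobo → tedarfovo   [unconditioned shift]
  tedarfovo → tedarfov   [apocope]
  tedarfov → tezarfov   [intervocalic lenition]
  giving Orrevi tezarfov.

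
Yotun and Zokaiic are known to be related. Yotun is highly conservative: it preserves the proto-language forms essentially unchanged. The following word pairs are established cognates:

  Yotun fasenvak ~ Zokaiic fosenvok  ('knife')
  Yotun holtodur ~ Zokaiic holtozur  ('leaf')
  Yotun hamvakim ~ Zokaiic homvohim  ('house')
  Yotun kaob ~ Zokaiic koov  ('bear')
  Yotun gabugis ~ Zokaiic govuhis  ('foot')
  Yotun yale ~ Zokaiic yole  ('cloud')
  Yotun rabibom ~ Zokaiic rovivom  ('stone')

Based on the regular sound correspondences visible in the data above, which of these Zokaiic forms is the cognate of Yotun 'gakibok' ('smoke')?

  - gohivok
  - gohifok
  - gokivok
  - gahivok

gohivok

fasenvak ~ fosenvok, hamvakim ~ homvohim — Yotun a corresponds to Zokaiic o after a consonant, before a consonant other than r, m, n, p, b, f, v.
hamvakim ~ homvohim — Yotun k corresponds to Zokaiic h between vowels (before a front vowel).
rabibom ~ rovivom — Yotun b corresponds to Zokaiic v between vowels (before a back vowel).
Applying these to Yotun 'gakibok':
  gakibok → gokibok   (a→o after a consonant, before a consonant other than r, m, n, p, b, f, v)
  gokibok → gohibok   (k→h between vowels (before a front vowel))
  gohibok → gohivok   (b→v between vowels (before a back vowel))
So the Zokaiic cognate is 'gohivok'.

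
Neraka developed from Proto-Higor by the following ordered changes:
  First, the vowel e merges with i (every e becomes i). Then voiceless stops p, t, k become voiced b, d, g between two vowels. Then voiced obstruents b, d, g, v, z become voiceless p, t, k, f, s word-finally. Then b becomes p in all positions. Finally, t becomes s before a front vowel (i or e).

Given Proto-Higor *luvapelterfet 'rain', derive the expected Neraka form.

Neraka: start from *luvapelterfet.
  rule 1 (vowel merger): luvapelterfet → luvapiltirfit
  rule 2 (intervocalic voicing): luvapiltirfit → luvabiltirfit
  rule 3: no change — luvabiltirfit
  rule 4 (unconditioned shift): luvabiltirfit → luvapiltirfit
  rule 5 (palatalisation): luvapiltirfit → luvapilsirfit
  ⇒ Neraka luvapilsirfit

luvapilsirfit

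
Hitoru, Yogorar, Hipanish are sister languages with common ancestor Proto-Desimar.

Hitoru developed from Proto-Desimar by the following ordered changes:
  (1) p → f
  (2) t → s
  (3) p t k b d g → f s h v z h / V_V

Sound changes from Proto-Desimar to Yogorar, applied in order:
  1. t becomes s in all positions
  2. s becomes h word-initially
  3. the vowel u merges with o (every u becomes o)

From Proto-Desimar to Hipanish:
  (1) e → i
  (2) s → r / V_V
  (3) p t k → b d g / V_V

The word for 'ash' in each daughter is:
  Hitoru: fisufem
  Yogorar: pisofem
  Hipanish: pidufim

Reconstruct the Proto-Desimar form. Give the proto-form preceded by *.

*pitufem

Position 6: Hitoru has e, Yogorar has e, Hipanish has i. Hitoru preserves e here (none of its changes turn any other segment into e), so the proto-segment is *e.
Position 3: Hitoru has s, Yogorar has s, Hipanish has d. Taking the neighbouring segments as reconstructed: Hitoru s could go back to *t or *s; Yogorar s could go back to *t or *s; Hipanish d could go back to *t or *d — the one source consistent with every daughter is *t.
This points to *pitufem. Verify forward in each daughter:
Hitoru: start from *pitufem.
  rule 1 (unconditioned shift): pitufem → fitufem
  rule 2 (unconditioned shift): fitufem → fisufem
  rule 3: no change — fisufem
  ⇒ Hitoru fisufem
Yogorar: *pitufem > pisufem > pisofem  (by unconditioned shift, vowel merger)
Hipanish: *pitufem
  pitufem → pitufim   [vowel merger]
  pitufim (rule 2 does not apply)
  pitufim → pidufim   [intervocalic voicing]
  giving Hipanish pidufim.
*pitufem is the unique common source.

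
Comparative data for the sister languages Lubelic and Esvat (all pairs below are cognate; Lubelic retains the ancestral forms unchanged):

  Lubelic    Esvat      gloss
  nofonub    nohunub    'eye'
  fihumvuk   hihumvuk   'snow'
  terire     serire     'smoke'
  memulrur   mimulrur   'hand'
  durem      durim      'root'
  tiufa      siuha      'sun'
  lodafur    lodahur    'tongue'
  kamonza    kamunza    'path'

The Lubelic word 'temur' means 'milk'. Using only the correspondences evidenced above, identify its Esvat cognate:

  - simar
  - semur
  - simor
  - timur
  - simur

terire ~ serire — Lubelic t corresponds to Esvat s word-initially before a front vowel.
memulrur ~ mimulrur, durem ~ durim — Lubelic e corresponds to Esvat i after a consonant, before a nasal.
Applying these to Lubelic 'temur':
  temur → semur   (t→s word-initially before a front vowel)
  semur → simur   (e→i after a consonant, before a nasal)
So the Esvat cognate is 'simur'.

simur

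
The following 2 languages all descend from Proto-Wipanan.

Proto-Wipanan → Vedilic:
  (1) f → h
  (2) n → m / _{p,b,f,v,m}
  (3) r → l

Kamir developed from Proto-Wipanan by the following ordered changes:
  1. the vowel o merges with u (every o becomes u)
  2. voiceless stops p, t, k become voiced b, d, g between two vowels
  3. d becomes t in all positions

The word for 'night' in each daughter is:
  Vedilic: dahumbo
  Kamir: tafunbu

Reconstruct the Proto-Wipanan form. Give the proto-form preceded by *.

*dafunbo

Position 7: Vedilic has o, Kamir has u. Vedilic preserves o here (none of its changes turn any other segment into o), so the proto-segment is *o.
Position 1: Vedilic has d, Kamir has t. Vedilic preserves d here (none of its changes turn any other segment into d), so the proto-segment is *d.
Continuing position by position gives *dafunbo; check it forward:
Vedilic: *dafunbo
  dafunbo → dahunbo   [unconditioned shift]
  dahunbo → dahumbo   [nasal place assimilation]
  dahumbo (rule 3 does not apply)
  giving Vedilic dahumbo.
Kamir: *dafunbo > dafunbu > tafunbu  (by vowel merger, unconditioned shift)
*dafunbo is the unique common source.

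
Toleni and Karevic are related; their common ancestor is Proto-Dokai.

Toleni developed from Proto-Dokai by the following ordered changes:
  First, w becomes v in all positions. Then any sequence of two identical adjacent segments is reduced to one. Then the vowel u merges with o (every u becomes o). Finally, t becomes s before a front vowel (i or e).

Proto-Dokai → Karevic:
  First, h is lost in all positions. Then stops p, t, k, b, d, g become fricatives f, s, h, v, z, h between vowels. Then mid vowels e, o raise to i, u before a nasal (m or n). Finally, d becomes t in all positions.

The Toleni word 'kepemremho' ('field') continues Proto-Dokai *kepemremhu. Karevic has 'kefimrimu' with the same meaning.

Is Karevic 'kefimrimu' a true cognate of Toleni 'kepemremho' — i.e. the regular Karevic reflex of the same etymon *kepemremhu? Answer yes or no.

Derive the expected Karevic reflex of *kepemremhu:
Karevic: *kepemremhu
  kepemremhu → kepemremu   [h-loss]
  kepemremu → kefemremu   [intervocalic lenition]
  kefemremu → kefimrimu   [pre-nasal raising]
  kefimrimu (rule 4 does not apply)
  giving Karevic kefimrimu.
Karevic 'kefimrimu' matches the regular reflex exactly, so the pair is cognate.

yes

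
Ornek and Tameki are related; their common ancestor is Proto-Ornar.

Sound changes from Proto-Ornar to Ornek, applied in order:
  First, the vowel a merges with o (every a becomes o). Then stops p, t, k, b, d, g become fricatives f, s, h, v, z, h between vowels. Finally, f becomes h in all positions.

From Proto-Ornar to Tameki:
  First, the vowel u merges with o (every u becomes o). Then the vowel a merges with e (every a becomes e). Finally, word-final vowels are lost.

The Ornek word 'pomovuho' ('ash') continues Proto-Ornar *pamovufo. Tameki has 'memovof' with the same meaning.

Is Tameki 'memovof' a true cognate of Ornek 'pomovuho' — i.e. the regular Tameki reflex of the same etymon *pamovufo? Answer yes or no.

no

Derive the expected Tameki reflex of *pamovufo:
Tameki: *pamovufo > pamovofo > pemovofo > pemovof  (by vowel merger, vowel merger, apocope)
The regular Tameki reflex would be 'pemovof', but the attested form is 'memovof'. The correspondence is irregular, so they are not cognates (the Tameki form has a different source).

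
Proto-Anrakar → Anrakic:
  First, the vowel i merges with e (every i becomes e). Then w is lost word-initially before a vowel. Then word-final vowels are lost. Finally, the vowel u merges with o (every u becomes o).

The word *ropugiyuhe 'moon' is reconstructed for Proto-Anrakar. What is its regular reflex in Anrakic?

ropogeyoh

Anrakic: start from *ropugiyuhe.
  rule 1 (vowel merger): ropugiyuhe → ropugeyuhe
  rule 2: no change — ropugeyuhe
  rule 3 (apocope): ropugeyuhe → ropugeyuh
  rule 4 (vowel merger): ropugeyuh → ropogeyoh
  ⇒ Anrakic ropogeyoh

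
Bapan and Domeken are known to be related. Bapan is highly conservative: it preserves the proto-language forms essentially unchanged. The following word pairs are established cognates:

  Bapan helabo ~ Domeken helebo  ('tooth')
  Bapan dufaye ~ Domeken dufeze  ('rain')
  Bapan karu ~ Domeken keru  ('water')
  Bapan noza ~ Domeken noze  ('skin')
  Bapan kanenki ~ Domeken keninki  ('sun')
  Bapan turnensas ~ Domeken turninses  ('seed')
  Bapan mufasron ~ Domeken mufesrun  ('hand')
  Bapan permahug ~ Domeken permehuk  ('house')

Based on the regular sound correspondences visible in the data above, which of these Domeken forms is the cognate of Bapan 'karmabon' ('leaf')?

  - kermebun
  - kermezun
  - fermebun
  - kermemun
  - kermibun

kermebun

karu ~ keru — Bapan a corresponds to Domeken e after a consonant, before r.
helabo ~ helebo — Bapan a corresponds to Domeken e after a consonant, before a labial obstruent.
mufasron ~ mufesrun — Bapan o corresponds to Domeken u after a consonant, before a nasal.
Applying these to Bapan 'karmabon':
  karmabon → kermabon   (a→e after a consonant, before r)
  kermabon → kermebon   (a→e after a consonant, before a labial obstruent)
  kermebon → kermebun   (o→u after a consonant, before a nasal)
So the Domeken cognate is 'kermebun'.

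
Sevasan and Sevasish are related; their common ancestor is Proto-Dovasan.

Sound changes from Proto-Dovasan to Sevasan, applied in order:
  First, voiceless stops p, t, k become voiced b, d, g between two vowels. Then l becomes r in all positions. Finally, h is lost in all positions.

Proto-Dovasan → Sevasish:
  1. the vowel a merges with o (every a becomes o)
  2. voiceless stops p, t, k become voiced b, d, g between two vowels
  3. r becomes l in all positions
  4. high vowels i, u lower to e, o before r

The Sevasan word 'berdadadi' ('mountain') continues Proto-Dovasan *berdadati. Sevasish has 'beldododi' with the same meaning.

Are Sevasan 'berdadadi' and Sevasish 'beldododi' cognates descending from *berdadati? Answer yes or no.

yes

Derive the expected Sevasish reflex of *berdadati:
Sevasish: start from *berdadati.
  rule 1 (vowel merger): berdadati → berdodoti
  rule 2 (intervocalic voicing): berdodoti → berdododi
  rule 3 (unconditioned shift): berdododi → beldododi
  rule 4: no change — beldododi
  ⇒ Sevasish beldododi
Sevasish 'beldododi' matches the regular reflex exactly, so the pair is cognate.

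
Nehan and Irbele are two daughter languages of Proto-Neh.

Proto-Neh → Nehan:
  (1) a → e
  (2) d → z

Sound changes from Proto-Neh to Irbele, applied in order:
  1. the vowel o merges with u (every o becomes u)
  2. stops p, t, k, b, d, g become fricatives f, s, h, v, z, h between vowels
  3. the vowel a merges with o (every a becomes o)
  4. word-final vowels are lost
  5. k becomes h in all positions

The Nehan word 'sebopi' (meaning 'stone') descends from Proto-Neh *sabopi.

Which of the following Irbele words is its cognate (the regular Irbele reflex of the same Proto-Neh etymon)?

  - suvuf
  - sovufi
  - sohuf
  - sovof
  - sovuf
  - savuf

Irbele: *sabopi > sabupi > savufi > sovufi > sovuf  (by vowel merger, intervocalic lenition, vowel merger, apocope)
Among the options, 'sovuf' alone shows every Irbele change applied in order.

sovuf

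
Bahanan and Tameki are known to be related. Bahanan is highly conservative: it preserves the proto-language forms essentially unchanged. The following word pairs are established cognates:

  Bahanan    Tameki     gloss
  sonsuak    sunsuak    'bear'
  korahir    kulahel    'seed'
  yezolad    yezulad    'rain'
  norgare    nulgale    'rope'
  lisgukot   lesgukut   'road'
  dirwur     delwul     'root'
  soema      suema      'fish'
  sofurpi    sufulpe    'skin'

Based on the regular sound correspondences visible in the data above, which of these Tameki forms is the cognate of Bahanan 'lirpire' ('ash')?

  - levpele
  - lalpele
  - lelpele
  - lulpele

korahir ~ kulahel, dirwur ~ delwul — Bahanan i corresponds to Tameki e after a consonant, before r.
sofurpi ~ sufulpe — Bahanan r corresponds to Tameki l after a vowel, before a labial obstruent.
norgare ~ nulgale — Bahanan r corresponds to Tameki l between vowels (before a front vowel).
Applying these to Bahanan 'lirpire':
  lirpire → lerpire   (i→e after a consonant, before r)
  lerpire → lelpire   (r→l after a vowel, before a labial obstruent)
  lelpire → lelpere   (i→e after a consonant, before r)
  lelpere → lelpele   (r→l between vowels (before a front vowel))
So the Tameki cognate is 'lelpele'.

lelpele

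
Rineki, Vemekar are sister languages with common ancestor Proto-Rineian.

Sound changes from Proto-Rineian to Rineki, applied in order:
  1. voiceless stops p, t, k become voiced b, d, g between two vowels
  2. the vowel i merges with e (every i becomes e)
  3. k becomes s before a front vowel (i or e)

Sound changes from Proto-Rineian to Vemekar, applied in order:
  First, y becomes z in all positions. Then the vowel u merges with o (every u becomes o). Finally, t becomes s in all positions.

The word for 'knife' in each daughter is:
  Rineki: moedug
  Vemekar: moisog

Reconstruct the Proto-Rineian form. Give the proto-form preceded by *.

*moitug

Position 5: Rineki has u, Vemekar has o. Rineki preserves u here (none of its changes turn any other segment into u), so the proto-segment is *u.
Position 3: Rineki has e, Vemekar has i. Vemekar preserves i here (none of its changes turn any other segment into i), so the proto-segment is *i.
This points to *moitug. Verify forward in each daughter:
Rineki: *moitug > moidug > moedug  (by intervocalic voicing, vowel merger)
Vemekar: *moitug
  moitug (rule 1 does not apply)
  moitug → moitog   [vowel merger]
  moitog → moisog   [unconditioned shift]
  giving Vemekar moisog.
Only *moitug yields all of Rineki moedug, Vemekar moisog.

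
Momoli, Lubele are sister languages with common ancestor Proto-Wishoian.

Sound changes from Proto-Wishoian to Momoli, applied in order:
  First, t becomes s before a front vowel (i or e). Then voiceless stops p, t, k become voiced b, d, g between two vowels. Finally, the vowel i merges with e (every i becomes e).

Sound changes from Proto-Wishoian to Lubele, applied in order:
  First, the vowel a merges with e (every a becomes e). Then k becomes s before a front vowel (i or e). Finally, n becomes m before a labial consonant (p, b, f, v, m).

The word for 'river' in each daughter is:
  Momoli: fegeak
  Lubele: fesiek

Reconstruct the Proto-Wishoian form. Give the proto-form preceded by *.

*fekiak

Position 5: Momoli has a, Lubele has e. Momoli preserves a here (none of its changes turn any other segment into a), so the proto-segment is *a.
Position 4: Momoli has e, Lubele has i. Lubele preserves i here (none of its changes turn any other segment into i), so the proto-segment is *i.
Continuing position by position gives *fekiak; check it forward:
Momoli: start from *fekiak.
  rule 1: no change — fekiak
  rule 2 (intervocalic voicing): fekiak → fegiak
  rule 3 (vowel merger): fegiak → fegeak
  ⇒ Momoli fegeak
Lubele: *fekiak > fekiek > fesiek  (by vowel merger, palatalisation)
No other proto-form is consistent with every reflex, so the reconstruction is *fekiak.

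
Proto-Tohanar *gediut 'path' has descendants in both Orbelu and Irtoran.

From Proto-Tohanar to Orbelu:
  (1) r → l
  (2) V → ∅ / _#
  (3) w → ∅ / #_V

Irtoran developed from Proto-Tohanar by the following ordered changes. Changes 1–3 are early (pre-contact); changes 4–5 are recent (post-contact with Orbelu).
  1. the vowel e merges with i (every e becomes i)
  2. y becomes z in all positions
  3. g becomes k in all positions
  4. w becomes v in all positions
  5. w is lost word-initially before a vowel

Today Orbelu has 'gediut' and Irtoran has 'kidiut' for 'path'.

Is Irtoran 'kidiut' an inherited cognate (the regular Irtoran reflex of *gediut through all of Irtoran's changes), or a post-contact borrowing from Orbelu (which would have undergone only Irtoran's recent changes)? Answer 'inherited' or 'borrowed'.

inherited

If inherited, *gediut would pass through all of Irtoran's changes:
Irtoran: *gediut > gidiut > kidiut  (by vowel merger, unconditioned shift)
If borrowed from Orbelu 'gediut' after the early changes, it would undergo only the recent ones:
  rule 4 (unconditioned shift): no change (gediut)
  rule 5 (glide loss): no change (gediut)
  ⇒ as a loan: gediut
Irtoran 'kidiut' matches the inherited outcome exactly, so it is an inherited cognate, not a loan.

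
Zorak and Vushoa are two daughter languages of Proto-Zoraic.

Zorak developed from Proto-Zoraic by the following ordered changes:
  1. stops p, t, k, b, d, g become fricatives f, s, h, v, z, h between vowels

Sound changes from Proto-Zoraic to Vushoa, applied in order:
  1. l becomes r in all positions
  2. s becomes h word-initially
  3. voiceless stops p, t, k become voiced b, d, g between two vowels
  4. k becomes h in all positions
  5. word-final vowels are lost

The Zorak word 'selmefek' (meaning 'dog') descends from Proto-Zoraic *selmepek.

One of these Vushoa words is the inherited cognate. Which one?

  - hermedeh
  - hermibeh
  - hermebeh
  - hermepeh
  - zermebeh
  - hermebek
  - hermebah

Vushoa: *selmepek
  selmepek → sermepek   [unconditioned shift]
  sermepek → hermepek   [debuccalisation]
  hermepek → hermebek   [intervocalic voicing]
  hermebek → hermebeh   [unconditioned shift]
  hermebeh (rule 5 does not apply)
  giving Vushoa hermebeh.
Only 'hermebeh' matches the regular Vushoa development of *selmepek.

hermebeh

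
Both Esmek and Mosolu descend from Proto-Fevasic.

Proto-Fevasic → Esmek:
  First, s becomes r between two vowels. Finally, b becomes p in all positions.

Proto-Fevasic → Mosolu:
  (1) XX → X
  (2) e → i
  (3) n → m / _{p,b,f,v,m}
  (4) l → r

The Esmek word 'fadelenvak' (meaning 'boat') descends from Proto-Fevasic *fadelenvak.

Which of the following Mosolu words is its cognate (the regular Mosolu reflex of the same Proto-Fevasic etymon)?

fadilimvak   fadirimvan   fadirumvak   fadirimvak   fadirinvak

fadirimvak

Mosolu: *fadelenvak > fadilinvak > fadilimvak > fadirimvak  (by vowel merger, nasal place assimilation, unconditioned shift)
Among the options, 'fadirimvak' alone shows every Mosolu change applied in order.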